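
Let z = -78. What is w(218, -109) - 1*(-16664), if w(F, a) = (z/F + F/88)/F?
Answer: 17422688757/1045528 ≈ 16664.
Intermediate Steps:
w(F, a) = (-78/F + F/88)/F
w(218, -109) - 1*(-16664) = (1/88 - 78/218²) - 1*(-16664) = (1/88 - 78*1/47524) + 16664 = (1/88 - 39/23762) + 16664 = 10165/1045528 + 16664 = 17422688757/1045528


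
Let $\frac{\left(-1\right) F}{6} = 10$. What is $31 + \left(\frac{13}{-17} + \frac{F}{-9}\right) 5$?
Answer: $\frac{3086}{51} \approx 60.51$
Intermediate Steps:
$F = -60$ ($F = \left(-6\right) 10 = -60$)
$31 + \left(\frac{13}{-17} + \frac{F}{-9}\right) 5 = 31 + \left(\frac{13}{-17} - \frac{60}{-9}\right) 5 = 31 + \left(13 \left(- \frac{1}{17}\right) - - \frac{20}{3}\right) 5 = 31 + \left(- \frac{13}{17} + \frac{20}{3}\right) 5 = 31 + \frac{301}{51} \cdot 5 = 31 + \frac{1505}{51} = \frac{3086}{51}$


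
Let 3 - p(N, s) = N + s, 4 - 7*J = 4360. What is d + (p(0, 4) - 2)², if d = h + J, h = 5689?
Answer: 35530/7 ≈ 5075.7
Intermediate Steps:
J = -4356/7 (J = 4/7 - ⅐*4360 = 4/7 - 4360/7 = -4356/7 ≈ -622.29)
d = 35467/7 (d = 5689 - 4356/7 = 35467/7 ≈ 5066.7)
p(N, s) = 3 - N - s (p(N, s) = 3 - (N + s) = 3 + (-N - s) = 3 - N - s)
d + (p(0, 4) - 2)² = 35467/7 + ((3 - 1*0 - 1*4) - 2)² = 35467/7 + ((3 + 0 - 4) - 2)² = 35467/7 + (-1 - 2)² = 35467/7 + (-3)² = 35467/7 + 9 = 35530/7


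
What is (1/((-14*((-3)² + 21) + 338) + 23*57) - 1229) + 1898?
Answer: 822202/1229 ≈ 669.00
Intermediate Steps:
(1/((-14*((-3)² + 21) + 338) + 23*57) - 1229) + 1898 = (1/((-14*(9 + 21) + 338) + 1311) - 1229) + 1898 = (1/((-14*30 + 338) + 1311) - 1229) + 1898 = (1/((-420 + 338) + 1311) - 1229) + 1898 = (1/(-82 + 1311) - 1229) + 1898 = (1/1229 - 1229) + 1898 = -1510440/1229 + 1898 = 822202/1229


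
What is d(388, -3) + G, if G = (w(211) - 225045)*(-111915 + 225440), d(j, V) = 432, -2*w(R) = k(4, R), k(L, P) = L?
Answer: -25548460243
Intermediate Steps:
w(R) = -2 (w(R) = -½*4 = -2)
G = -25548460675 (G = (-2 - 225045)*(-111915 + 225440) = -225047*113525 = -25548460675)
d(388, -3) + G = 432 - 25548460675 = -25548460243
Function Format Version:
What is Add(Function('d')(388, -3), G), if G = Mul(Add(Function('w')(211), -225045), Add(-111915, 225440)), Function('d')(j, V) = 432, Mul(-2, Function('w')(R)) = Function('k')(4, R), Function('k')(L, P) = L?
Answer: -25548460243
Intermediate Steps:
Function('w')(R) = -2 (Function('w')(R) = Mul(Rational(-1, 2), 4) = -2)
G = -25548460675 (G = Mul(Add(-2, -225045), Add(-111915, 225440)) = Mul(-225047, 113525) = -25548460675)
Add(Function('d')(388, -3), G) = Add(432, -25548460675) = -25548460243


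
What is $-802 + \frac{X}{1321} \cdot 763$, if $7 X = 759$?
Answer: $- \frac{976711}{1321} \approx -739.37$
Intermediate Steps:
$X = \frac{759}{7}$ ($X = \frac{1}{7} \cdot 759 = \frac{759}{7} \approx 108.43$)
$-802 + \frac{X}{1321} \cdot 763 = -802 + \frac{759}{7 \cdot 1321} \cdot 763 = -802 + \frac{759}{7} \cdot \frac{1}{1321} \cdot 763 = -802 + \frac{759}{9247} \cdot 763 = -802 + \frac{82731}{1321} = - \frac{976711}{1321}$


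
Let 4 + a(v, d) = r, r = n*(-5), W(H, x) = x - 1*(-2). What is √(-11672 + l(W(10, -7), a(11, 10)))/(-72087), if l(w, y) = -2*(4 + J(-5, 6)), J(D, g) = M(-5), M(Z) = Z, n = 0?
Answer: -I*√11670/72087 ≈ -0.0014986*I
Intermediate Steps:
W(H, x) = 2 + x (W(H, x) = x + 2 = 2 + x)
r = 0 (r = 0*(-5) = 0)
J(D, g) = -5
a(v, d) = -4 (a(v, d) = -4 + 0 = -4)
l(w, y) = 2 (l(w, y) = -2*(4 - 5) = -2*(-1) = 2)
√(-11672 + l(W(10, -7), a(11, 10)))/(-72087) = √(-11672 + 2)/(-72087) = √(-11670)*(-1/72087) = (I*√11670)*(-1/72087) = -I*√11670/72087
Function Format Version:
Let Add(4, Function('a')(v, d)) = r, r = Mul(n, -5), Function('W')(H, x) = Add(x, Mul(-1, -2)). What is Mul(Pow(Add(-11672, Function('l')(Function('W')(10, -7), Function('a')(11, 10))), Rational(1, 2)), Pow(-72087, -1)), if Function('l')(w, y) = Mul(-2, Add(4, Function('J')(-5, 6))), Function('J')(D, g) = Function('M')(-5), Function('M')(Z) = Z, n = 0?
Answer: Mul(Rational(-1, 72087), I, Pow(11670, Rational(1, 2))) ≈ Mul(-0.0014986, I)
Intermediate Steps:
Function('W')(H, x) = Add(2, x) (Function('W')(H, x) = Add(x, 2) = Add(2, x))
r = 0 (r = Mul(0, -5) = 0)
Function('J')(D, g) = -5
Function('a')(v, d) = -4 (Function('a')(v, d) = Add(-4, 0) = -4)
Function('l')(w, y) = 2 (Function('l')(w, y) = Mul(-2, Add(4, -5)) = Mul(-2, -1) = 2)
Mul(Pow(Add(-11672, Function('l')(Function('W')(10, -7), Function('a')(11, 10))), Rational(1, 2)), Pow(-72087, -1)) = Mul(Pow(Add(-11672, 2), Rational(1, 2)), Pow(-72087, -1)) = Mul(Pow(-11670, Rational(1, 2)), Rational(-1, 72087)) = Mul(Mul(I, Pow(11670, Rational(1, 2))), Rational(-1, 72087)) = Mul(Rational(-1, 72087), I, Pow(11670, Rational(1, 2)))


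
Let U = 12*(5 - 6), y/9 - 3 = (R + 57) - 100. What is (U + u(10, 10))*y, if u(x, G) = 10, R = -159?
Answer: 3582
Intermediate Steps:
y = -1791 (y = 27 + 9*((-159 + 57) - 100) = 27 + 9*(-102 - 100) = 27 + 9*(-202) = 27 - 1818 = -1791)
U = -12 (U = 12*(-1) = -12)
(U + u(10, 10))*y = (-12 + 10)*(-1791) = -2*(-1791) = 3582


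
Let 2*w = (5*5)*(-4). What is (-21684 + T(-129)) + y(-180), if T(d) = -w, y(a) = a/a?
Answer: -21633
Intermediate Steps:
y(a) = 1
w = -50 (w = ((5*5)*(-4))/2 = (25*(-4))/2 = (½)*(-100) = -50)
T(d) = 50 (T(d) = -1*(-50) = 50)
(-21684 + T(-129)) + y(-180) = (-21684 + 50) + 1 = -21634 + 1 = -21633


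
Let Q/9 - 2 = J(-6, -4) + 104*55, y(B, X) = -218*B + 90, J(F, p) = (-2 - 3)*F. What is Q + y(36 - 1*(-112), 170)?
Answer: 19594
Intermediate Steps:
J(F, p) = -5*F
y(B, X) = 90 - 218*B
Q = 51768 (Q = 18 + 9*(-5*(-6) + 104*55) = 18 + 9*(30 + 5720) = 18 + 9*5750 = 18 + 51750 = 51768)
Q + y(36 - 1*(-112), 170) = 51768 + (90 - 218*(36 - 1*(-112))) = 51768 + (90 - 218*(36 + 112)) = 51768 + (90 - 218*148) = 51768 + (90 - 32264) = 51768 - 32174 = 19594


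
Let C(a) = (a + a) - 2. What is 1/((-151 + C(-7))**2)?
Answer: 1/27889 ≈ 3.5856e-5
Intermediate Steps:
C(a) = -2 + 2*a (C(a) = 2*a - 2 = -2 + 2*a)
1/((-151 + C(-7))**2) = 1/((-151 + (-2 + 2*(-7)))**2) = 1/((-151 + (-2 - 14))**2) = 1/((-151 - 16)**2) = 1/((-167)**2) = 1/27889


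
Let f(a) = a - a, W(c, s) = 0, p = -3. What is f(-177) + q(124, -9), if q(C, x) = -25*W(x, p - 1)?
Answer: 0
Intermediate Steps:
q(C, x) = 0 (q(C, x) = -25*0 = 0)
f(a) = 0
f(-177) + q(124, -9) = 0 + 0 = 0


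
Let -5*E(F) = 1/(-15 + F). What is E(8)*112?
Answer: 16/5 ≈ 3.2000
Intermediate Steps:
E(F) = -1/(5*(-15 + F))
E(8)*112 = -1/(-75 + 5*8)*112 = -1/(-75 + 40)*112 = -1/(-35)*112 = -1*(-1/35)*112 = (1/35)*112 = 16/5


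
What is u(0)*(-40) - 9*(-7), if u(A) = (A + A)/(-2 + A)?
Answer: 63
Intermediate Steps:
u(A) = 2*A/(-2 + A) (u(A) = (2*A)/(-2 + A) = 2*A/(-2 + A))
u(0)*(-40) - 9*(-7) = (2*0/(-2 + 0))*(-40) - 9*(-7) = (2*0/(-2))*(-40) + 63 = (2*0*(-½))*(-40) + 63 = 0*(-40) + 63 = 0 + 63 = 63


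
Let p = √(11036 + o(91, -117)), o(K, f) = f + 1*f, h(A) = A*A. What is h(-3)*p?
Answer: 9*√10802 ≈ 935.39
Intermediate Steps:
h(A) = A²
o(K, f) = 2*f (o(K, f) = f + f = 2*f)
p = √10802 (p = √(11036 + 2*(-117)) = √(11036 - 234) = √10802 ≈ 103.93)
h(-3)*p = (-3)²*√10802 = 9*√10802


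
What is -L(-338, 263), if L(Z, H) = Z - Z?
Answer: 0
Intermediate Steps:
L(Z, H) = 0
-L(-338, 263) = -1*0 = 0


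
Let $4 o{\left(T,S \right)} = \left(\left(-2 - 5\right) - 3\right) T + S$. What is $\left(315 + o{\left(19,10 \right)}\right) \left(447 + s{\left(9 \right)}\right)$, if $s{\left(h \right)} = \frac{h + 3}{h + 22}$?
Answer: $\frac{3744630}{31} \approx 1.2079 \cdot 10^{5}$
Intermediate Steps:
$o{\left(T,S \right)} = - \frac{5 T}{2} + \frac{S}{4}$ ($o{\left(T,S \right)} = \frac{\left(\left(-2 - 5\right) - 3\right) T + S}{4} = \frac{\left(-7 - 3\right) T + S}{4} = \frac{- 10 T + S}{4} = \frac{S - 10 T}{4} = - \frac{5 T}{2} + \frac{S}{4}$)
$s{\left(h \right)} = \frac{3 + h}{22 + h}$
$\left(315 + o{\left(19,10 \right)}\right) \left(447 + s{\left(9 \right)}\right) = \left(315 + \left(\left(- \frac{5}{2}\right) 19 + \frac{1}{4} \cdot 10\right)\right) \left(447 + \frac{3 + 9}{22 + 9}\right) = \left(315 + \left(- \frac{95}{2} + \frac{5}{2}\right)\right) \left(447 + \frac{1}{31} \cdot 12\right) = \left(315 - 45\right) \left(447 + \frac{1}{31} \cdot 12\right) = 270 \left(447 + \frac{12}{31}\right) = 270 \cdot \frac{13869}{31} = \frac{3744630}{31}$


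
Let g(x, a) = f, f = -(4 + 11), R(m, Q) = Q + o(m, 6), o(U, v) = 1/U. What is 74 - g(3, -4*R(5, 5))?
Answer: 89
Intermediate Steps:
R(m, Q) = Q + 1/m
f = -15 (f = -1*15 = -15)
g(x, a) = -15
74 - g(3, -4*R(5, 5)) = 74 - 1*(-15) = 74 + 15 = 89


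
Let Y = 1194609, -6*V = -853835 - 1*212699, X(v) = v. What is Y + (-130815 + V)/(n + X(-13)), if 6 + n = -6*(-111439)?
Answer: 2396200630427/2005845 ≈ 1.1946e+6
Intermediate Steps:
V = 533267/3 (V = -(-853835 - 1*212699)/6 = -(-853835 - 212699)/6 = -⅙*(-1066534) = 533267/3 ≈ 1.7776e+5)
n = 668628 (n = -6 - 6*(-111439) = -6 + 668634 = 668628)
Y + (-130815 + V)/(n + X(-13)) = 1194609 + (-130815 + 533267/3)/(668628 - 13) = 1194609 + (140822/3)/668615 = 1194609 + (140822/3)*(1/668615) = 1194609 + 140822/2005845 = 2396200630427/2005845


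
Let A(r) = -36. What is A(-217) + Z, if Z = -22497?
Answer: -22533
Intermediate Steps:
A(-217) + Z = -36 - 22497 = -22533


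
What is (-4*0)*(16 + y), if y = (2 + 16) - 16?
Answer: 0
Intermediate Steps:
y = 2 (y = 18 - 16 = 2)
(-4*0)*(16 + y) = (-4*0)*(16 + 2) = 0*18 = 0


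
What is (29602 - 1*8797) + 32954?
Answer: 53759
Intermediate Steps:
(29602 - 1*8797) + 32954 = (29602 - 8797) + 32954 = 20805 + 32954 = 53759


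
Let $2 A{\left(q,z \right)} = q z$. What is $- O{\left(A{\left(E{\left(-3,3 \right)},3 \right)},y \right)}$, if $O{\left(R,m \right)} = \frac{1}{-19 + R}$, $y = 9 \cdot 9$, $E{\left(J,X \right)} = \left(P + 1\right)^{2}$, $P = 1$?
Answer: $\frac{1}{13} \approx 0.076923$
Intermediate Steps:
$E{\left(J,X \right)} = 4$ ($E{\left(J,X \right)} = \left(1 + 1\right)^{2} = 2^{2} = 4$)
$y = 81$
$A{\left(q,z \right)} = \frac{q z}{2}$
$- O{\left(A{\left(E{\left(-3,3 \right)},3 \right)},y \right)} = - \frac{1}{-19 + \frac{1}{2} \cdot 4 \cdot 3} = - \frac{1}{-19 + 6} = - \frac{1}{-13} = \left(-1\right) \left(- \frac{1}{13}\right) = \frac{1}{13}$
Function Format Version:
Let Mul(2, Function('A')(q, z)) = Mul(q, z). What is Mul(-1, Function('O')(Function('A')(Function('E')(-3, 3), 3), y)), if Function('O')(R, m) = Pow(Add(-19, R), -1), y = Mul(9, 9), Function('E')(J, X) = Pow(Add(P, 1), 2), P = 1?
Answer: Rational(1, 13) ≈ 0.076923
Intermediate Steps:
Function('E')(J, X) = 4 (Function('E')(J, X) = Pow(Add(1, 1), 2) = Pow(2, 2) = 4)
y = 81
Function('A')(q, z) = Mul(Rational(1, 2), q, z) (Function('A')(q, z) = Mul(Rational(1, 2), Mul(q, z)) = Mul(Rational(1, 2), q, z))
Mul(-1, Function('O')(Function('A')(Function('E')(-3, 3), 3), y)) = Mul(-1, Pow(Add(-19, Mul(Rational(1, 2), 4, 3)), -1)) = Mul(-1, Pow(Add(-19, 6), -1)) = Mul(-1, Pow(-13, -1)) = Mul(-1, Rational(-1, 13)) = Rational(1, 13)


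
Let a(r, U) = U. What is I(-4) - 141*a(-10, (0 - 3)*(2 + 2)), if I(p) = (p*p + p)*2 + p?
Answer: 1712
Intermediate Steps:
I(p) = 2*p² + 3*p (I(p) = (p² + p)*2 + p = (p + p²)*2 + p = (2*p + 2*p²) + p = 2*p² + 3*p)
I(-4) - 141*a(-10, (0 - 3)*(2 + 2)) = -4*(3 + 2*(-4)) - 141*(0 - 3)*(2 + 2) = -4*(3 - 8) - (-423)*4 = -4*(-5) - 141*(-12) = 20 + 1692 = 1712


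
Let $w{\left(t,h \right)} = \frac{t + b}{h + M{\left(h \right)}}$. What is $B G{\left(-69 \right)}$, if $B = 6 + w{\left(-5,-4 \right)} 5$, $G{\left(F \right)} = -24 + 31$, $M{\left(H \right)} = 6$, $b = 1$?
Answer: $-28$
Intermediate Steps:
$w{\left(t,h \right)} = \frac{1 + t}{6 + h}$ ($w{\left(t,h \right)} = \frac{t + 1}{h + 6} = \frac{1 + t}{6 + h}$)
$G{\left(F \right)} = 7$
$B = -4$ ($B = 6 + \frac{1 - 5}{6 - 4} \cdot 5 = 6 + \frac{1}{2} \left(-4\right) 5 = 6 - 10 = -4$)
$B G{\left(-69 \right)} = \left(-4\right) 7 = -28$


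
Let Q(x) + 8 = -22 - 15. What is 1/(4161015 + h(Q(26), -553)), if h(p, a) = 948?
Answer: 1/4161963 ≈ 2.4027e-7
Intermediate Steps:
Q(x) = -45 (Q(x) = -8 + (-22 - 15) = -8 - 37 = -45)
1/(4161015 + h(Q(26), -553)) = 1/(4161015 + 948) = 1/4161963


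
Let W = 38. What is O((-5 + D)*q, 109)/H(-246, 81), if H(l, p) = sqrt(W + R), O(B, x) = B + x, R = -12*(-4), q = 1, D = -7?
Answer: 97*sqrt(86)/86 ≈ 10.460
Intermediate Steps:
R = 48
H(l, p) = sqrt(86) (H(l, p) = sqrt(38 + 48) = sqrt(86))
O((-5 + D)*q, 109)/H(-246, 81) = ((-5 - 7)*1 + 109)/(sqrt(86)) = (-12*1 + 109)*(sqrt(86)/86) = (-12 + 109)*(sqrt(86)/86) = 97*(sqrt(86)/86) = 97*sqrt(86)/86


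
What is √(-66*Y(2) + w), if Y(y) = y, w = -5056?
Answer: 2*I*√1297 ≈ 72.028*I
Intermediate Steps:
√(-66*Y(2) + w) = √(-66*2 - 5056) = √(-132 - 5056) = √(-5188) = 2*I*√1297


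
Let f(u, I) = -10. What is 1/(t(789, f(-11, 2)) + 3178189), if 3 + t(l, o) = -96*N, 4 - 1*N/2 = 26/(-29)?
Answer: 29/92140130 ≈ 3.1474e-7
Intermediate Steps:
N = 284/29 (N = 8 - 52/(-29) = 8 - 52*(-1)/29 = 8 - 2*(-26/29) = 8 + 52/29 = 284/29 ≈ 9.7931)
t(l, o) = -27351/29 (t(l, o) = -3 - 96*284/29 = -3 - 27264/29 = -27351/29)
1/(t(789, f(-11, 2)) + 3178189) = 1/(-27351/29 + 3178189) = 1/(92140130/29) = 29/92140130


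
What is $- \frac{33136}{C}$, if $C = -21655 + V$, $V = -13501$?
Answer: $\frac{8284}{8789} \approx 0.94254$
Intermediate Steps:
$C = -35156$ ($C = -21655 - 13501 = -35156$)
$- \frac{33136}{C} = - \frac{33136}{-35156} = \left(-33136\right) \left(- \frac{1}{35156}\right) = \frac{8284}{8789}$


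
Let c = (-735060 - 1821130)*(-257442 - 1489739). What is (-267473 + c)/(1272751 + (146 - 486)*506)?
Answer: 194179405779/47857 ≈ 4.0575e+6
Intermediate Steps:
c = 4466126600390 (c = -2556190*(-1747181) = 4466126600390)
(-267473 + c)/(1272751 + (146 - 486)*506) = (-267473 + 4466126600390)/(1272751 + (146 - 486)*506) = 4466126332917/(1272751 - 340*506) = 4466126332917/(1272751 - 172040) = 4466126332917/1100711 = 4466126332917*(1/1100711) = 194179405779/47857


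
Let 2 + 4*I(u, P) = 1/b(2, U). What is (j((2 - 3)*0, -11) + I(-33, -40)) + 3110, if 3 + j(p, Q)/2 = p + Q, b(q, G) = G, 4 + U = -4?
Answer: 98607/32 ≈ 3081.5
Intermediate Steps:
U = -8 (U = -4 - 4 = -8)
I(u, P) = -17/32 (I(u, P) = -½ + (¼)/(-8) = -½ + (¼)*(-⅛) = -½ - 1/32 = -17/32)
j(p, Q) = -6 + 2*Q + 2*p (j(p, Q) = -6 + 2*(p + Q) = -6 + 2*(Q + p) = -6 + (2*Q + 2*p) = -6 + 2*Q + 2*p)
(j((2 - 3)*0, -11) + I(-33, -40)) + 3110 = ((-6 + 2*(-11) + 2*((2 - 3)*0)) - 17/32) + 3110 = ((-6 - 22 + 2*(-1*0)) - 17/32) + 3110 = ((-6 - 22 + 2*0) - 17/32) + 3110 = ((-6 - 22 + 0) - 17/32) + 3110 = (-28 - 17/32) + 3110 = -913/32 + 3110 = 98607/32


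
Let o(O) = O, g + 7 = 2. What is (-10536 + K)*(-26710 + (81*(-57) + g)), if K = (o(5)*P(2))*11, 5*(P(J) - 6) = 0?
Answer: 319774392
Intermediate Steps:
g = -5 (g = -7 + 2 = -5)
P(J) = 6 (P(J) = 6 + (1/5)*0 = 6 + 0 = 6)
K = 330 (K = (5*6)*11 = 30*11 = 330)
(-10536 + K)*(-26710 + (81*(-57) + g)) = (-10536 + 330)*(-26710 + (81*(-57) - 5)) = -10206*(-26710 + (-4617 - 5)) = -10206*(-26710 - 4622) = -10206*(-31332) = 319774392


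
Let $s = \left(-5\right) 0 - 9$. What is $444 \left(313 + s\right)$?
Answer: $134976$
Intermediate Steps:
$s = -9$ ($s = 0 - 9 = -9$)
$444 \left(313 + s\right) = 444 \left(313 - 9\right) = 444 \cdot 304 = 134976$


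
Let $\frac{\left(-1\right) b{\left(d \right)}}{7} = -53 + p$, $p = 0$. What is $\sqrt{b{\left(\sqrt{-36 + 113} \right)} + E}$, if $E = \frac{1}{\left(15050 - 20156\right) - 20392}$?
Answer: $\frac{\sqrt{241204883986}}{25498} \approx 19.261$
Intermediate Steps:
$E = - \frac{1}{25498}$ ($E = \frac{1}{-5106 - 20392} = \frac{1}{-25498} = - \frac{1}{25498} \approx -3.9219 \cdot 10^{-5}$)
$b{\left(d \right)} = 371$ ($b{\left(d \right)} = - 7 \left(-53 + 0\right) = \left(-7\right) \left(-53\right) = 371$)
$\sqrt{b{\left(\sqrt{-36 + 113} \right)} + E} = \sqrt{371 - \frac{1}{25498}} = \sqrt{\frac{9459757}{25498}} = \frac{\sqrt{241204883986}}{25498}$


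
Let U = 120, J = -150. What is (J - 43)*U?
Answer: -23160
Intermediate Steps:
(J - 43)*U = (-150 - 43)*120 = -193*120 = -23160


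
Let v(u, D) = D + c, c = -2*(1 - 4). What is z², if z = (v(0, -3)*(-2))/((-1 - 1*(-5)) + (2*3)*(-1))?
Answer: 9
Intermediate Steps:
c = 6 (c = -2*(-3) = 6)
v(u, D) = 6 + D (v(u, D) = D + 6 = 6 + D)
z = 3 (z = ((6 - 3)*(-2))/((-1 - 1*(-5)) + (2*3)*(-1)) = (3*(-2))/((-1 + 5) + 6*(-1)) = -6/(4 - 6) = -6/(-2) = -6*(-½) = 3)
z² = 3² = 9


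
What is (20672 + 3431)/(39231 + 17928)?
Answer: 24103/57159 ≈ 0.42168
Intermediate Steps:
(20672 + 3431)/(39231 + 17928) = 24103/57159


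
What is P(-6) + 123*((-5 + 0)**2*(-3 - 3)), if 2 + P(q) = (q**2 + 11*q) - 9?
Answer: -18491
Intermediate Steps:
P(q) = -11 + q**2 + 11*q (P(q) = -2 + ((q**2 + 11*q) - 9) = -2 + (-9 + q**2 + 11*q) = -11 + q**2 + 11*q)
P(-6) + 123*((-5 + 0)**2*(-3 - 3)) = (-11 + (-6)**2 + 11*(-6)) + 123*((-5 + 0)**2*(-3 - 3)) = (-11 + 36 - 66) + 123*((-5)**2*(-6)) = -41 + 123*(25*(-6)) = -41 + 123*(-150) = -41 - 18450 = -18491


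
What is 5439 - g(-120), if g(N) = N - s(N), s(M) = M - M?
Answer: 5559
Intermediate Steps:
s(M) = 0
g(N) = N (g(N) = N - 1*0 = N + 0 = N)
5439 - g(-120) = 5439 - 1*(-120) = 5439 + 120 = 5559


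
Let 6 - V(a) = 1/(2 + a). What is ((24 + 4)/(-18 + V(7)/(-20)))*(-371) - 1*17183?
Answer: -54713779/3293 ≈ -16615.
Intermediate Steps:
V(a) = 6 - 1/(2 + a)
((24 + 4)/(-18 + V(7)/(-20)))*(-371) - 1*17183 = ((24 + 4)/(-18 + ((11 + 6*7)/(2 + 7))/(-20)))*(-371) - 1*17183 = (28/(-18 + ((11 + 42)/9)*(-1/20)))*(-371) - 17183 = (28/(-18 + ((⅑)*53)*(-1/20)))*(-371) - 17183 = (28/(-18 + (53/9)*(-1/20)))*(-371) - 17183 = (28/(-18 - 53/180))*(-371) - 17183 = (28/(-3293/180))*(-371) - 17183 = (28*(-180/3293))*(-371) - 17183 = -5040/3293*(-371) - 17183 = 1869840/3293 - 17183 = -54713779/3293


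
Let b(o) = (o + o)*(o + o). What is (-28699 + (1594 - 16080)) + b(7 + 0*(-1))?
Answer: -42989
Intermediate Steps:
b(o) = 4*o² (b(o) = (2*o)*(2*o) = 4*o²)
(-28699 + (1594 - 16080)) + b(7 + 0*(-1)) = (-28699 + (1594 - 16080)) + 4*(7 + 0*(-1))² = (-28699 - 14486) + 4*(7 + 0)² = -43185 + 4*7² = -43185 + 4*49 = -43185 + 196 = -42989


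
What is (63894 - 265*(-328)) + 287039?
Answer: 437853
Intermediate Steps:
(63894 - 265*(-328)) + 287039 = (63894 + 86920) + 287039 = 150814 + 287039 = 437853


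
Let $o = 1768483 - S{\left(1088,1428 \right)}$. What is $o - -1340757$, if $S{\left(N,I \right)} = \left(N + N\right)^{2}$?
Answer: $-1625736$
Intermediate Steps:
$S{\left(N,I \right)} = 4 N^{2}$ ($S{\left(N,I \right)} = \left(2 N\right)^{2} = 4 N^{2}$)
$o = -2966493$ ($o = 1768483 - 4 \cdot 1088^{2} = 1768483 - 4 \cdot 1183744 = 1768483 - 4734976 = -2966493$)
$o - -1340757 = -2966493 - -1340757 = -2966493 + 1340757 = -1625736$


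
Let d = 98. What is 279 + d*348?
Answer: 34383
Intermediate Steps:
279 + d*348 = 279 + 98*348 = 279 + 34104 = 34383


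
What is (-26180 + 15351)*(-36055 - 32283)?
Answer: 740032202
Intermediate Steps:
(-26180 + 15351)*(-36055 - 32283) = -10829*(-68338) = 740032202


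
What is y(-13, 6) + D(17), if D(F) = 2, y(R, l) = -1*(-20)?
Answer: 22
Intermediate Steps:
y(R, l) = 20
y(-13, 6) + D(17) = 20 + 2 = 22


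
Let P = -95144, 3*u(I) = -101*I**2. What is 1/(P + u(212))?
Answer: -3/4824776 ≈ -6.2179e-7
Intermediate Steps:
u(I) = -101*I**2/3 (u(I) = (-101*I**2)/3 = -101*I**2/3)
1/(P + u(212)) = 1/(-95144 - 101/3*212**2) = 1/(-95144 - 101/3*44944) = 1/(-95144 - 4539344/3) = 1/(-4824776/3) = -3/4824776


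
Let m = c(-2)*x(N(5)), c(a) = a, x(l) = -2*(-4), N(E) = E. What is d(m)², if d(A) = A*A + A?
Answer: 57600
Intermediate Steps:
x(l) = 8
m = -16 (m = -2*8 = -16)
d(A) = A + A² (d(A) = A² + A = A + A²)
d(m)² = (-16*(1 - 16))² = (-16*(-15))² = 240² = 57600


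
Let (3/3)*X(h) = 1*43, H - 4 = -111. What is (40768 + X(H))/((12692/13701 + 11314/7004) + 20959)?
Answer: 1958148591522/1005753678959 ≈ 1.9469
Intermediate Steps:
H = -107 (H = 4 - 111 = -107)
X(h) = 43 (X(h) = 1*43 = 43)
(40768 + X(H))/((12692/13701 + 11314/7004) + 20959) = (40768 + 43)/((12692/13701 + 11314/7004) + 20959) = 40811/((12692*(1/13701) + 11314*(1/7004)) + 20959) = 40811/((12692/13701 + 5657/3502) + 20959) = 40811/(121953941/47980902 + 20959) = 40811/(1005753678959/47980902) = 40811*(47980902/1005753678959) = 1958148591522/1005753678959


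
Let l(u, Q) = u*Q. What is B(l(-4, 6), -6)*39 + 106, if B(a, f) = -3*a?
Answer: 2914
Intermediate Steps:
l(u, Q) = Q*u
B(l(-4, 6), -6)*39 + 106 = -18*(-4)*39 + 106 = -3*(-24)*39 + 106 = 72*39 + 106 = 2808 + 106 = 2914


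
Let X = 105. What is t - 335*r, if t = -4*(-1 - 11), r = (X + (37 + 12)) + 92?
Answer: -82362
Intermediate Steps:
r = 246 (r = (105 + (37 + 12)) + 92 = (105 + 49) + 92 = 154 + 92 = 246)
t = 48 (t = -4*(-12) = 48)
t - 335*r = 48 - 335*246 = 48 - 82410 = -82362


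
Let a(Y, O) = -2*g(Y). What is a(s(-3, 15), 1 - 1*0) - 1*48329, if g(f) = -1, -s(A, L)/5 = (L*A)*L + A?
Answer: -48327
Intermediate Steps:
s(A, L) = -5*A - 5*A*L² (s(A, L) = -5*((L*A)*L + A) = -5*((A*L)*L + A) = -5*(A*L² + A) = -5*(A + A*L²) = -5*A - 5*A*L²)
a(Y, O) = 2 (a(Y, O) = -2*(-1) = 2)
a(s(-3, 15), 1 - 1*0) - 1*48329 = 2 - 1*48329 = 2 - 48329 = -48327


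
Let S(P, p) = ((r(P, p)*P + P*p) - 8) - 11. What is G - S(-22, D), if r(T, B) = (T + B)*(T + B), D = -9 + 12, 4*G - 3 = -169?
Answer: 15971/2 ≈ 7985.5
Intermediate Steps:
G = -83/2 (G = 3/4 + (1/4)*(-169) = 3/4 - 169/4 = -83/2 ≈ -41.500)
D = 3
r(T, B) = (B + T)**2 (r(T, B) = (B + T)*(B + T) = (B + T)**2)
S(P, p) = -19 + P*p + P*(P + p)**2 (S(P, p) = (((p + P)**2*P + P*p) - 8) - 11 = (((P + p)**2*P + P*p) - 8) - 11 = ((P*(P + p)**2 + P*p) - 8) - 11 = ((P*p + P*(P + p)**2) - 8) - 11 = (-8 + P*p + P*(P + p)**2) - 11 = -19 + P*p + P*(P + p)**2)
G - S(-22, D) = -83/2 - (-19 - 22*3 - 22*(-22 + 3)**2) = -83/2 - (-19 - 66 - 22*(-19)**2) = -83/2 - (-19 - 66 - 22*361) = -83/2 - (-19 - 66 - 7942) = -83/2 - 1*(-8027) = -83/2 + 8027 = 15971/2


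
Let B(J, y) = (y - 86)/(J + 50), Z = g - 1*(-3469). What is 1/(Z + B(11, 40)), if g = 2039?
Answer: 61/335942 ≈ 0.00018158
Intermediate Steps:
Z = 5508 (Z = 2039 - 1*(-3469) = 2039 + 3469 = 5508)
B(J, y) = (-86 + y)/(50 + J)
1/(Z + B(11, 40)) = 1/(5508 + (-86 + 40)/(50 + 11)) = 1/(5508 - 46/61) = 1/(335942/61) = 61/335942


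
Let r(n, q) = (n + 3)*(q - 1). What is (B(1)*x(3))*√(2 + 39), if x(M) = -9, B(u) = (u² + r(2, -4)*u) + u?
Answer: 207*√41 ≈ 1325.4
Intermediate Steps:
r(n, q) = (-1 + q)*(3 + n) (r(n, q) = (3 + n)*(-1 + q) = (-1 + q)*(3 + n))
B(u) = u² - 24*u (B(u) = (u² + (-3 - 1*2 + 3*(-4) + 2*(-4))*u) + u = (u² + (-3 - 2 - 12 - 8)*u) + u = (u² - 25*u) + u = u² - 24*u)
(B(1)*x(3))*√(2 + 39) = ((1*(-24 + 1))*(-9))*√(2 + 39) = ((1*(-23))*(-9))*√41 = (-23*(-9))*√41 = 207*√41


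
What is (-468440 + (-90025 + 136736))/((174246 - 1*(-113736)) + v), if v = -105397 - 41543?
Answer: -38339/12822 ≈ -2.9901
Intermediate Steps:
v = -146940
(-468440 + (-90025 + 136736))/((174246 - 1*(-113736)) + v) = (-468440 + (-90025 + 136736))/((174246 - 1*(-113736)) - 146940) = (-468440 + 46711)/((174246 + 113736) - 146940) = -421729/(287982 - 146940) = -421729/141042 = -421729*1/141042 = -38339/12822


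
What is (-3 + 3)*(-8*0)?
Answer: 0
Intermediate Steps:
(-3 + 3)*(-8*0) = 0*0 = 0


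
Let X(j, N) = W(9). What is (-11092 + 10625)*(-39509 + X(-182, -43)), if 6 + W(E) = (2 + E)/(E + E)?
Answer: 332157953/18 ≈ 1.8453e+7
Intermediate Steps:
W(E) = -6 + (2 + E)/(2*E) (W(E) = -6 + (2 + E)/(E + E) = -6 + (2 + E)/((2*E)) = -6 + (2 + E)*(1/(2*E)) = -6 + (2 + E)/(2*E))
X(j, N) = -97/18 (X(j, N) = -11/2 + 1/9 = -11/2 + ⅑ = -97/18)
(-11092 + 10625)*(-39509 + X(-182, -43)) = (-11092 + 10625)*(-39509 - 97/18) = -467*(-711259/18) = 332157953/18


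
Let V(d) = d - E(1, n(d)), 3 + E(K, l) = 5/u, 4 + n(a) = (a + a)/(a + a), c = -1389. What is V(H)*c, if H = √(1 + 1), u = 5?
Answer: -2778 - 1389*√2 ≈ -4742.3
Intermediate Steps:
n(a) = -3 (n(a) = -4 + (a + a)/(a + a) = -4 + (2*a)/((2*a)) = -4 + (2*a)*(1/(2*a)) = -4 + 1 = -3)
H = √2 ≈ 1.4142
E(K, l) = -2 (E(K, l) = -3 + 5/5 = -3 + 5*(⅕) = -3 + 1 = -2)
V(d) = 2 + d (V(d) = d - 1*(-2) = d + 2 = 2 + d)
V(H)*c = (2 + √2)*(-1389) = -2778 - 1389*√2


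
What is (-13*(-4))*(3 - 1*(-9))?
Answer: 624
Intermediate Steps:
(-13*(-4))*(3 - 1*(-9)) = 52*(3 + 9) = 52*12 = 624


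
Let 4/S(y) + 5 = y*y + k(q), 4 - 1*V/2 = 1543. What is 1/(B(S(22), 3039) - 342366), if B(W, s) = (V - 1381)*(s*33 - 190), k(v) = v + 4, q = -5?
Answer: -1/446674889 ≈ -2.2388e-9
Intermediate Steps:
V = -3078 (V = 8 - 2*1543 = 8 - 3086 = -3078)
k(v) = 4 + v
S(y) = 4/(-6 + y**2) (S(y) = 4/(-5 + (y*y + (4 - 5))) = 4/(-5 + (y**2 - 1)) = 4/(-5 + (-1 + y**2)) = 4/(-6 + y**2))
B(W, s) = 847210 - 147147*s (B(W, s) = (-3078 - 1381)*(s*33 - 190) = -4459*(33*s - 190) = -4459*(-190 + 33*s) = 847210 - 147147*s)
1/(B(S(22), 3039) - 342366) = 1/((847210 - 147147*3039) - 342366) = 1/((847210 - 447179733) - 342366) = 1/(-446332523 - 342366) = 1/(-446674889) = -1/446674889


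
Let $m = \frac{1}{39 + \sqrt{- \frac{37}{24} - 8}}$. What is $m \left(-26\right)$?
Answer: $- \frac{52 \sqrt{6}}{78 \sqrt{6} + i \sqrt{229}} \approx -0.66251 + 0.052474 i$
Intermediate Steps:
$m = \frac{1}{39 + \frac{i \sqrt{1374}}{12}}$ ($m = \frac{1}{39 + \sqrt{\left(-37\right) \frac{1}{24} - 8}} = \frac{1}{39 + \sqrt{- \frac{37}{24} - 8}} = \frac{1}{39 + \sqrt{- \frac{229}{24}}} = \frac{1}{39 + \frac{i \sqrt{1374}}{12}} \approx 0.025481 - 0.0020182 i$)
$m \left(-26\right) = \frac{2 \sqrt{6}}{78 \sqrt{6} + i \sqrt{229}} \left(-26\right) = - \frac{52 \sqrt{6}}{78 \sqrt{6} + i \sqrt{229}}$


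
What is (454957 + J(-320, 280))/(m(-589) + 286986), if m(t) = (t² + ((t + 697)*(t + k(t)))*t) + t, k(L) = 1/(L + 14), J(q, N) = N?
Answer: 261761275/21908015562 ≈ 0.011948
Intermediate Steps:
k(L) = 1/(14 + L)
m(t) = t + t² + t*(697 + t)*(t + 1/(14 + t)) (m(t) = (t² + ((t + 697)*(t + 1/(14 + t)))*t) + t = (t² + ((697 + t)*(t + 1/(14 + t)))*t) + t = (t² + t*(697 + t)*(t + 1/(14 + t))) + t = t + t² + t*(697 + t)*(t + 1/(14 + t)))
(454957 + J(-320, 280))/(m(-589) + 286986) = (454957 + 280)/(-589*(711 + (-589)³ + 712*(-589)² + 9774*(-589))/(14 - 589) + 286986) = 455237/(-589*(711 - 204336469 + 712*346921 - 5756886)/(-575) + 286986) = 455237/(-589*(-1/575)*(711 - 204336469 + 247007752 - 5756886) + 286986) = 455237/(-589*(-1/575)*36915108 + 286986) = 455237/(21742998612/575 + 286986) = 455237/(21908015562/575) = 455237*(575/21908015562) = 261761275/21908015562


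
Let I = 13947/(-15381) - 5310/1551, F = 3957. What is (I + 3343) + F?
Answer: 19338332377/2650659 ≈ 7295.7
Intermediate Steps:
I = -11478323/2650659 (I = 13947*(-1/15381) - 5310*1/1551 = -4649/5127 - 1770/517 = -11478323/2650659 ≈ -4.3304)
(I + 3343) + F = (-11478323/2650659 + 3343) + 3957 = 8849674714/2650659 + 3957 = 19338332377/2650659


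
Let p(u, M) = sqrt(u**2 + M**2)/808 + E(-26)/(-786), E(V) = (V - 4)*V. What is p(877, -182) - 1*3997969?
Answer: -523734069/131 + sqrt(802253)/808 ≈ -3.9980e+6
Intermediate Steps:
E(V) = V*(-4 + V) (E(V) = (-4 + V)*V = V*(-4 + V))
p(u, M) = -130/131 + sqrt(M**2 + u**2)/808 (p(u, M) = sqrt(u**2 + M**2)/808 - 26*(-4 - 26)/(-786) = sqrt(M**2 + u**2)*(1/808) - 26*(-30)*(-1/786) = sqrt(M**2 + u**2)/808 + 780*(-1/786) = sqrt(M**2 + u**2)/808 - 130/131 = -130/131 + sqrt(M**2 + u**2)/808)
p(877, -182) - 1*3997969 = (-130/131 + sqrt((-182)**2 + 877**2)/808) - 1*3997969 = (-130/131 + sqrt(33124 + 769129)/808) - 3997969 = (-130/131 + sqrt(802253)/808) - 3997969 = -523734069/131 + sqrt(802253)/808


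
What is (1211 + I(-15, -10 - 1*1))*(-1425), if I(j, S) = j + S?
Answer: -1688625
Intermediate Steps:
I(j, S) = S + j
(1211 + I(-15, -10 - 1*1))*(-1425) = (1211 + ((-10 - 1*1) - 15))*(-1425) = (1211 + ((-10 - 1) - 15))*(-1425) = (1211 + (-11 - 15))*(-1425) = (1211 - 26)*(-1425) = 1185*(-1425) = -1688625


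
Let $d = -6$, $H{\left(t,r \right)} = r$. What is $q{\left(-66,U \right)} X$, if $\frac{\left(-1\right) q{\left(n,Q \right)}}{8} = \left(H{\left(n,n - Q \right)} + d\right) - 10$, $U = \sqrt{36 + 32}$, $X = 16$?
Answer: $10496 + 256 \sqrt{17} \approx 11552.0$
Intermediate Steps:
$U = 2 \sqrt{17}$ ($U = \sqrt{68} = 2 \sqrt{17} \approx 8.2462$)
$q{\left(n,Q \right)} = 128 - 8 n + 8 Q$ ($q{\left(n,Q \right)} = - 8 \left(\left(\left(n - Q\right) - 6\right) - 10\right) = - 8 \left(\left(-6 + n - Q\right) - 10\right) = - 8 \left(-16 + n - Q\right) = 128 - 8 n + 8 Q$)
$q{\left(-66,U \right)} X = \left(128 - -528 + 8 \cdot 2 \sqrt{17}\right) 16 = \left(128 + 528 + 16 \sqrt{17}\right) 16 = \left(656 + 16 \sqrt{17}\right) 16 = 10496 + 256 \sqrt{17}$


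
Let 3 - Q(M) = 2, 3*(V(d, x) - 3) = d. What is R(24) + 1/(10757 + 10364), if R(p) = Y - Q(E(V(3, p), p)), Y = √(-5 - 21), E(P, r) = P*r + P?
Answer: -21120/21121 + I*√26 ≈ -0.99995 + 5.099*I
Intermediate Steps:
V(d, x) = 3 + d/3
E(P, r) = P + P*r
Q(M) = 1 (Q(M) = 3 - 1*2 = 3 - 2 = 1)
Y = I*√26 (Y = √(-26) = I*√26 ≈ 5.099*I)
R(p) = -1 + I*√26 (R(p) = I*√26 - 1*1 = I*√26 - 1 = -1 + I*√26)
R(24) + 1/(10757 + 10364) = (-1 + I*√26) + 1/(10757 + 10364) = (-1 + I*√26) + 1/21121 = -21120/21121 + I*√26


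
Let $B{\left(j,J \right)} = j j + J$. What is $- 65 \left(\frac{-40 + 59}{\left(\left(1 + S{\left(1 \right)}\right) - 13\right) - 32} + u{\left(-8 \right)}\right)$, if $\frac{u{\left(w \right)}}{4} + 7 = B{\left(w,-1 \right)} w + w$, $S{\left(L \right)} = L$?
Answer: $\frac{5803655}{43} \approx 1.3497 \cdot 10^{5}$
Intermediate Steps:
$B{\left(j,J \right)} = J + j^{2}$ ($B{\left(j,J \right)} = j^{2} + J = J + j^{2}$)
$u{\left(w \right)} = -28 + 4 w + 4 w \left(-1 + w^{2}\right)$ ($u{\left(w \right)} = -28 + 4 \left(\left(-1 + w^{2}\right) w + w\right) = -28 + 4 \left(w \left(-1 + w^{2}\right) + w\right) = -28 + 4 \left(w + w \left(-1 + w^{2}\right)\right) = -28 + \left(4 w + 4 w \left(-1 + w^{2}\right)\right) = -28 + 4 w + 4 w \left(-1 + w^{2}\right)$)
$- 65 \left(\frac{-40 + 59}{\left(\left(1 + S{\left(1 \right)}\right) - 13\right) - 32} + u{\left(-8 \right)}\right) = - 65 \left(\frac{-40 + 59}{\left(\left(1 + 1\right) - 13\right) - 32} + \left(-28 + 4 \left(-8\right)^{3}\right)\right) = - 65 \left(\frac{19}{\left(2 - 13\right) - 32} + \left(-28 + 4 \left(-512\right)\right)\right) = - 65 \left(\frac{19}{-11 - 32} - 2076\right) = - 65 \left(\frac{19}{-43} - 2076\right) = - 65 \left(19 \left(- \frac{1}{43}\right) - 2076\right) = - 65 \left(- \frac{19}{43} - 2076\right) = \left(-65\right) \left(- \frac{89287}{43}\right) = \frac{5803655}{43}$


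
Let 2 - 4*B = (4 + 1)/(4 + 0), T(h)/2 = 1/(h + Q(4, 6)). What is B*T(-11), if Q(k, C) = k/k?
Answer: -3/80 ≈ -0.037500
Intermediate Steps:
Q(k, C) = 1
T(h) = 2/(1 + h) (T(h) = 2/(h + 1) = 2/(1 + h))
B = 3/16 (B = ½ - (4 + 1)/(4*(4 + 0)) = ½ - 5/(4*4) = ½ - ¼*5/4 = ½ - 5/16 = 3/16 ≈ 0.18750)
B*T(-11) = 3*(2/(1 - 11))/16 = 3*(2/(-10))/16 = 3*(2*(-⅒))/16 = (3/16)*(-⅕) = -3/80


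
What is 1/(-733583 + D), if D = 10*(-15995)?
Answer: -1/893533 ≈ -1.1192e-6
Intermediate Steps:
D = -159950
1/(-733583 + D) = 1/(-733583 - 159950) = 1/(-893533) = -1/893533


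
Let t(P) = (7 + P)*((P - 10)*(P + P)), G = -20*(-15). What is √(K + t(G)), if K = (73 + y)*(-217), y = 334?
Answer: √53329681 ≈ 7302.7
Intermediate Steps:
K = -88319 (K = (73 + 334)*(-217) = 407*(-217) = -88319)
G = 300
t(P) = 2*P*(-10 + P)*(7 + P) (t(P) = (7 + P)*((-10 + P)*(2*P)) = (7 + P)*(2*P*(-10 + P)) = 2*P*(-10 + P)*(7 + P))
√(K + t(G)) = √(-88319 + 2*300*(-70 + 300² - 3*300)) = √(-88319 + 2*300*(-70 + 90000 - 900)) = √(-88319 + 2*300*89030) = √(-88319 + 53418000) = √53329681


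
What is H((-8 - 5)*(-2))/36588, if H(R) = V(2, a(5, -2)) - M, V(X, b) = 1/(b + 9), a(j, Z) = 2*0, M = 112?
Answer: -1007/329292 ≈ -0.0030581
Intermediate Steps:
a(j, Z) = 0
V(X, b) = 1/(9 + b)
H(R) = -1007/9 (H(R) = 1/(9 + 0) - 1*112 = 1/9 - 112 = ⅑ - 112 = -1007/9)
H((-8 - 5)*(-2))/36588 = -1007/9/36588 = -1007/9*1/36588 = -1007/329292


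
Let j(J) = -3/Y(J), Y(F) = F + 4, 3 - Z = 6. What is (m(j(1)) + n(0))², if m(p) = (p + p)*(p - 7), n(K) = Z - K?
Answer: 23409/625 ≈ 37.454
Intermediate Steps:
Z = -3 (Z = 3 - 1*6 = 3 - 6 = -3)
n(K) = -3 - K
Y(F) = 4 + F
j(J) = -3/(4 + J)
m(p) = 2*p*(-7 + p) (m(p) = (2*p)*(-7 + p) = 2*p*(-7 + p))
(m(j(1)) + n(0))² = (2*(-3/(4 + 1))*(-7 - 3/(4 + 1)) + (-3 - 1*0))² = (2*(-3/5)*(-7 - 3/5) + (-3 + 0))² = (2*(-3*⅕)*(-7 - 3*⅕) - 3)² = (2*(-⅗)*(-7 - ⅗) - 3)² = (2*(-⅗)*(-38/5) - 3)² = (228/25 - 3)² = (153/25)² = 23409/625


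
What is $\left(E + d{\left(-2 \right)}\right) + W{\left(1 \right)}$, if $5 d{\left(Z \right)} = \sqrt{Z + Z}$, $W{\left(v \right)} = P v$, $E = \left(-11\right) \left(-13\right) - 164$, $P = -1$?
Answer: $-22 + \frac{2 i}{5} \approx -22.0 + 0.4 i$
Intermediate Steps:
$E = -21$ ($E = 143 - 164 = -21$)
$W{\left(v \right)} = - v$
$d{\left(Z \right)} = \frac{\sqrt{2} \sqrt{Z}}{5}$ ($d{\left(Z \right)} = \frac{\sqrt{Z + Z}}{5} = \frac{\sqrt{2 Z}}{5} = \frac{\sqrt{2} \sqrt{Z}}{5}$)
$\left(E + d{\left(-2 \right)}\right) + W{\left(1 \right)} = \left(-21 + \frac{\sqrt{2} \sqrt{-2}}{5}\right) - 1 = \left(-21 + \frac{\sqrt{2} i \sqrt{2}}{5}\right) - 1 = \left(-21 + \frac{2 i}{5}\right) - 1 = -22 + \frac{2 i}{5}$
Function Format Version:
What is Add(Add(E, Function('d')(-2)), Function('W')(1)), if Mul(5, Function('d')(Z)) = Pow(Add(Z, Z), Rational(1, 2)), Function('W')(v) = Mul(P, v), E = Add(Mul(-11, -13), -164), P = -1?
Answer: Add(-22, Mul(Rational(2, 5), I)) ≈ Add(-22.000, Mul(0.40000, I))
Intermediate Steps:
E = -21 (E = Add(143, -164) = -21)
Function('W')(v) = Mul(-1, v)
Function('d')(Z) = Mul(Rational(1, 5), Pow(2, Rational(1, 2)), Pow(Z, Rational(1, 2))) (Function('d')(Z) = Mul(Rational(1, 5), Pow(Add(Z, Z), Rational(1, 2))) = Mul(Rational(1, 5), Pow(Mul(2, Z), Rational(1, 2))) = Mul(Rational(1, 5), Mul(Pow(2, Rational(1, 2)), Pow(Z, Rational(1, 2)))) = Mul(Rational(1, 5), Pow(2, Rational(1, 2)), Pow(Z, Rational(1, 2))))
Add(Add(E, Function('d')(-2)), Function('W')(1)) = Add(Add(-21, Mul(Rational(1, 5), Pow(2, Rational(1, 2)), Pow(-2, Rational(1, 2)))), Mul(-1, 1)) = Add(Add(-21, Mul(Rational(1, 5), Pow(2, Rational(1, 2)), Mul(I, Pow(2, Rational(1, 2))))), -1) = Add(Add(-21, Mul(Rational(2, 5), I)), -1) = Add(-22, Mul(Rational(2, 5), I))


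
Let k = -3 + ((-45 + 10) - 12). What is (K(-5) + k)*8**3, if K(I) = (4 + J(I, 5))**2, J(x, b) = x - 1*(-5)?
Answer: -17408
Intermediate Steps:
J(x, b) = 5 + x (J(x, b) = x + 5 = 5 + x)
K(I) = (9 + I)**2 (K(I) = (4 + (5 + I))**2 = (9 + I)**2)
k = -50 (k = -3 + (-35 - 12) = -3 - 47 = -50)
(K(-5) + k)*8**3 = ((9 - 5)**2 - 50)*8**3 = (4**2 - 50)*512 = (16 - 50)*512 = -34*512 = -17408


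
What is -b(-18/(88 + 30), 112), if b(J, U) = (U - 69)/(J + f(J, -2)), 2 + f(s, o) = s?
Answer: 2537/136 ≈ 18.654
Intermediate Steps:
f(s, o) = -2 + s
b(J, U) = (-69 + U)/(-2 + 2*J) (b(J, U) = (U - 69)/(J + (-2 + J)) = (-69 + U)/(-2 + 2*J))
-b(-18/(88 + 30), 112) = -(-69 + 112)/(2*(-1 - 18/(88 + 30))) = -43/(2*(-1 - 18/118)) = -43/(2*(-1 - 18*1/118)) = -43/(2*(-1 - 9/59)) = -43/(2*(-68/59)) = -(-59)*43/(2*68) = -1*(-2537/136) = 2537/136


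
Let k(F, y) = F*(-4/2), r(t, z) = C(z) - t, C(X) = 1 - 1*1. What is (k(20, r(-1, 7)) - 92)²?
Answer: 17424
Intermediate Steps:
C(X) = 0 (C(X) = 1 - 1 = 0)
r(t, z) = -t (r(t, z) = 0 - t = -t)
k(F, y) = -2*F (k(F, y) = F*(-4*½) = F*(-2) = -2*F)
(k(20, r(-1, 7)) - 92)² = (-2*20 - 92)² = (-40 - 92)² = (-132)² = 17424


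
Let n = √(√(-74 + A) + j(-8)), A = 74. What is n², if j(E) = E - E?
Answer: 0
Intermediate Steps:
j(E) = 0
n = 0 (n = √(√(-74 + 74) + 0) = √(√0 + 0) = √(0 + 0) = √0 = 0)
n² = 0² = 0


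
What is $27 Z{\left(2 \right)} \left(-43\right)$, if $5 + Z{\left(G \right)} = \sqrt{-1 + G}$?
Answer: $4644$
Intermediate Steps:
$Z{\left(G \right)} = -5 + \sqrt{-1 + G}$
$27 Z{\left(2 \right)} \left(-43\right) = 27 \left(-5 + \sqrt{-1 + 2}\right) \left(-43\right) = 27 \left(-5 + \sqrt{1}\right) \left(-43\right) = 27 \left(-5 + 1\right) \left(-43\right) = 27 \left(-4\right) \left(-43\right) = \left(-108\right) \left(-43\right) = 4644$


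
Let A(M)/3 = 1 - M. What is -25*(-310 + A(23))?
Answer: 9400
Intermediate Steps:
A(M) = 3 - 3*M (A(M) = 3*(1 - M) = 3 - 3*M)
-25*(-310 + A(23)) = -25*(-310 + (3 - 3*23)) = -25*(-310 + (3 - 69)) = -25*(-310 - 66) = -25*(-376) = 9400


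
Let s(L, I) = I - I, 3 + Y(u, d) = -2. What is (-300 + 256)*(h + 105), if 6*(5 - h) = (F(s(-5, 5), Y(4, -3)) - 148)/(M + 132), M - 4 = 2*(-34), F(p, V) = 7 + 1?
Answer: -247610/51 ≈ -4855.1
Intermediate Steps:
Y(u, d) = -5 (Y(u, d) = -3 - 2 = -5)
s(L, I) = 0
F(p, V) = 8
M = -64 (M = 4 + 2*(-34) = 4 - 68 = -64)
h = 545/102 (h = 5 - (8 - 148)/(6*(-64 + 132)) = 5 - (-70)/(3*68) = 5 - 1/6*(-35/17) = 5 + 35/102 = 545/102 ≈ 5.3431)
(-300 + 256)*(h + 105) = (-300 + 256)*(545/102 + 105) = -44*11255/102 = -247610/51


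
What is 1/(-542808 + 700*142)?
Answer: -1/443408 ≈ -2.2553e-6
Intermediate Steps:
1/(-542808 + 700*142) = 1/(-542808 + 99400) = 1/(-443408) = -1/443408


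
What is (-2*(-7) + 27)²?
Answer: 1681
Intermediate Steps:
(-2*(-7) + 27)² = (14 + 27)² = 41² = 1681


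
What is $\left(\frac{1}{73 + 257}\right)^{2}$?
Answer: $\frac{1}{108900} \approx 9.1827 \cdot 10^{-6}$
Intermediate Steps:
$\left(\frac{1}{73 + 257}\right)^{2} = \left(\frac{1}{330}\right)^{2} = \frac{1}{108900}$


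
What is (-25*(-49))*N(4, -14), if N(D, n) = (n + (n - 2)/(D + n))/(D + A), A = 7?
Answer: -15190/11 ≈ -1380.9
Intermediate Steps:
N(D, n) = (n + (-2 + n)/(D + n))/(7 + D) (N(D, n) = (n + (n - 2)/(D + n))/(D + 7) = (n + (-2 + n)/(D + n))/(7 + D))
(-25*(-49))*N(4, -14) = (-25*(-49))*((-2 - 14 + (-14)² + 4*(-14))/(4² + 7*4 + 7*(-14) + 4*(-14))) = 1225*((-2 - 14 + 196 - 56)/(16 + 28 - 98 - 56)) = 1225*(124/(-110)) = 1225*(-1/110*124) = 1225*(-62/55) = -15190/11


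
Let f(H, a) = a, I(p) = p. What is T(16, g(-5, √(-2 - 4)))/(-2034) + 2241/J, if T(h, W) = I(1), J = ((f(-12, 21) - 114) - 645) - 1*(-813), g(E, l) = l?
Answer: 1519373/50850 ≈ 29.880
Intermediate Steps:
J = 75 (J = ((21 - 114) - 645) - 1*(-813) = (-93 - 645) + 813 = -738 + 813 = 75)
T(h, W) = 1
T(16, g(-5, √(-2 - 4)))/(-2034) + 2241/J = 1/(-2034) + 2241/75 = 1*(-1/2034) + 2241*(1/75) = -1/2034 + 747/25 = 1519373/50850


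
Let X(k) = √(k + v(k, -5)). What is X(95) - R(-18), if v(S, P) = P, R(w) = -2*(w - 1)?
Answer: -38 + 3*√10 ≈ -28.513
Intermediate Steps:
R(w) = 2 - 2*w (R(w) = -2*(-1 + w) = 2 - 2*w)
X(k) = √(-5 + k) (X(k) = √(k - 5) = √(-5 + k))
X(95) - R(-18) = √(-5 + 95) - (2 - 2*(-18)) = √90 - (2 + 36) = 3*√10 - 1*38 = 3*√10 - 38 = -38 + 3*√10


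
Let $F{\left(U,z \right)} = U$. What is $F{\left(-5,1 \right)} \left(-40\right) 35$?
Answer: $7000$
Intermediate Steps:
$F{\left(-5,1 \right)} \left(-40\right) 35 = \left(-5\right) \left(-40\right) 35 = 200 \cdot 35 = 7000$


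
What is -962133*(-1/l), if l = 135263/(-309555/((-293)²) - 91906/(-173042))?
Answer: -955355779406118/43682546755849 ≈ -21.870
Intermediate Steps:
l = -43682546755849/992956046 (l = 135263/(-309555/85849 - 91906*(-1/173042)) = 135263/(-309555*1/85849 + 45953/86521) = 135263/(-309555/85849 + 45953/86521) = 135263/(-22837989058/7427741329) = 135263*(-7427741329/22837989058) = -43682546755849/992956046 ≈ -43992.)
-962133*(-1/l) = -962133/((-1*(-43682546755849/992956046))) = -962133/43682546755849/992956046 = -962133*992956046/43682546755849 = -955355779406118/43682546755849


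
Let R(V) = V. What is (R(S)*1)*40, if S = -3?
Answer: -120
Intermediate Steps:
(R(S)*1)*40 = -3*1*40 = -3*40 = -120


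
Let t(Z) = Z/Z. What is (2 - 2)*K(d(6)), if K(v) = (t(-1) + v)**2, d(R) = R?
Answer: 0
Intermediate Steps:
t(Z) = 1
K(v) = (1 + v)**2
(2 - 2)*K(d(6)) = (2 - 2)*(1 + 6)**2 = 0*7**2 = 0*49 = 0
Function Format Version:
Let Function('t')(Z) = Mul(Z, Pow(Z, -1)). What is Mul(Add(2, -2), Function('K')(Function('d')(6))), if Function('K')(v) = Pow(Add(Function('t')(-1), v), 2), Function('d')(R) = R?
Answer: 0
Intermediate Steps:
Function('t')(Z) = 1
Function('K')(v) = Pow(Add(1, v), 2)
Mul(Add(2, -2), Function('K')(Function('d')(6))) = Mul(Add(2, -2), Pow(Add(1, 6), 2)) = Mul(0, Pow(7, 2)) = Mul(0, 49) = 0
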